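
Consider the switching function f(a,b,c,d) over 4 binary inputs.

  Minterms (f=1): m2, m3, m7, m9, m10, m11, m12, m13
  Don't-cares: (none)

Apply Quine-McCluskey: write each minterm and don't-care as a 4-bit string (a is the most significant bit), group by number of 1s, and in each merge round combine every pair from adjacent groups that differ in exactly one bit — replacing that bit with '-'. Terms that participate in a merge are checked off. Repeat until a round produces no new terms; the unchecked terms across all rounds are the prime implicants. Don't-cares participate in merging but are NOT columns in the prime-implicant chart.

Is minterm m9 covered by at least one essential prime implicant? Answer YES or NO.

[col 0] 0010*, 0011*, 0111*, 1001*, 1010*, 1011*, 1100*, 1101*
[col 1] -010*, -011*, 0-11, 001-*, 1-01, 10-1, 101-*, 110-
[col 2] -01-
Prime implicants: -01-, 0-11, 1-01, 10-1, 110-
PI chart (minterm → PIs covering it):
  2 | -01-  (sole → essential)
  3 | -01-,0-11
  7 | 0-11  (sole → essential)
  9 | 1-01,10-1
  10 | -01-  (sole → essential)
  11 | -01-,10-1
  12 | 110-  (sole → essential)
  13 | 1-01,110-
Essential prime implicants: -01-, 0-11, 110-

NO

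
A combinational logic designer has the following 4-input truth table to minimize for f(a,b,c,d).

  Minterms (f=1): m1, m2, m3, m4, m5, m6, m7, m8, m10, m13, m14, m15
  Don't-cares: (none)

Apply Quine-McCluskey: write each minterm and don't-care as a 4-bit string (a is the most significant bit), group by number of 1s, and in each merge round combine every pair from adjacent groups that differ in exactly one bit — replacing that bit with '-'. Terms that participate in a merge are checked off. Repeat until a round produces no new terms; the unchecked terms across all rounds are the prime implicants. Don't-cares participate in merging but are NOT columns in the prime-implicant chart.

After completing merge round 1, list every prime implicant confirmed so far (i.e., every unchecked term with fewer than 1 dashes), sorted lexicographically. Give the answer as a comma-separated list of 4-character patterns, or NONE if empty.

size-2^0 implicants → 0001(✓)  0010(✓)  0011(✓)  0100(✓)  0101(✓)  0110(✓)  0111(✓)  1000(✓)  1010(✓)  1101(✓)  1110(✓)  1111(✓)
size-2^1 implicants → -010(✓)  -101(✓)  -110(✓)  -111(✓)  0-01(✓)  0-10(✓)  0-11(✓)  00-1(✓)  001-(✓)  01-0(✓)  01-1(✓)  010-(✓)  011-(✓)  1-10(✓)  10-0  11-1(✓)  111-(✓)
size-2^2 implicants → --10  -1-1  -11-  0--1  0-1-  01--
Unchecked terms (primes): --10, -1-1, -11-, 0--1, 0-1-, 01--, 10-0

NONE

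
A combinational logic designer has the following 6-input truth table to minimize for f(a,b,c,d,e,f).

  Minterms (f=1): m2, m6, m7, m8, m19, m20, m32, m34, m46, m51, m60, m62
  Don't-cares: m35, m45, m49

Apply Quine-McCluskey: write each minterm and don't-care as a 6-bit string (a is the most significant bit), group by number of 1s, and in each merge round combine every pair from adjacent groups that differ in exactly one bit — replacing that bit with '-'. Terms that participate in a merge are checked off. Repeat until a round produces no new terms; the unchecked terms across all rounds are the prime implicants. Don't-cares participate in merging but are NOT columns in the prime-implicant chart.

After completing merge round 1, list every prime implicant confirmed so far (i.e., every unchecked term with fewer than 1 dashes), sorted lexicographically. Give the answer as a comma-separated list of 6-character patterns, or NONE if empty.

001000, 010100, 101101

[col 0] 000010*, 000110*, 000111*, 001000, 010011*, 010100, 100000*, 100010*, 100011*, 101101, 101110*, 110001*, 110011*, 111100*, 111110*
[col 1] -00010, -10011, 000-10, 00011-, 1-0011, 1-1110, 1000-0, 10001-, 1100-1, 1111-0
Prime implicants: -00010, -10011, 000-10, 00011-, 001000, 010100, 1-0011, 1-1110, 1000-0, 10001-, 101101, 1100-1, 1111-0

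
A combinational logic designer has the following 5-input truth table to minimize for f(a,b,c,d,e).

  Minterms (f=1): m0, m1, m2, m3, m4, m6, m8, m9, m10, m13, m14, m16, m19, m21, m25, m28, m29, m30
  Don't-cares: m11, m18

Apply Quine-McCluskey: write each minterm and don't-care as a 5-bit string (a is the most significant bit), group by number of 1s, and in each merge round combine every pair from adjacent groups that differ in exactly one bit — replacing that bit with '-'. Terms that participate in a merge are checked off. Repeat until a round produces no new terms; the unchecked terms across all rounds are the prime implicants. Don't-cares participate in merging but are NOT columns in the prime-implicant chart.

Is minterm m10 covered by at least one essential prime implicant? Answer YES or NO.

size-2^0 implicants → 00000(✓)  00001(✓)  00010(✓)  00011(✓)  00100(✓)  00110(✓)  01000(✓)  01001(✓)  01010(✓)  01011(✓)  01101(✓)  01110(✓)  10000(✓)  10010(✓)  10011(✓)  10101(✓)  11001(✓)  11100(✓)  11101(✓)  11110(✓)
size-2^1 implicants → -0000(✓)  -0010(✓)  -0011(✓)  -1001(✓)  -1101(✓)  -1110  0-000(✓)  0-001(✓)  0-010(✓)  0-011(✓)  0-110(✓)  00-00(✓)  00-10(✓)  000-0(✓)  000-1(✓)  0000-(✓)  0001-(✓)  001-0(✓)  01-01(✓)  01-10(✓)  010-0(✓)  010-1(✓)  0100-(✓)  0101-(✓)  1-101  100-0(✓)  1001-(✓)  11-01(✓)  111-0  1110-
size-2^2 implicants → -00-0  -001-  -1-01  0--10  0-0-0(✓)  0-0-1(✓)  0-00-(✓)  0-01-(✓)  00--0  000--(✓)  010--(✓)
size-2^3 implicants → 0-0--
Unchecked terms (primes): -00-0, -001-, -1-01, -1110, 0--10, 0-0--, 00--0, 1-101, 111-0, 1110-
Minterm coverage:
  m0 ⊆ -00-0,0-0--,00--0
  m1 ⊆ 0-0-- [E]
  m2 ⊆ -00-0,-001-,0--10,0-0--,00--0
  m3 ⊆ -001-,0-0--
  m4 ⊆ 00--0 [E]
  m6 ⊆ 0--10,00--0
  m8 ⊆ 0-0-- [E]
  m9 ⊆ -1-01,0-0--
  m10 ⊆ 0--10,0-0--
  m13 ⊆ -1-01 [E]
  m14 ⊆ -1110,0--10
  m16 ⊆ -00-0 [E]
  m19 ⊆ -001- [E]
  m21 ⊆ 1-101 [E]
  m25 ⊆ -1-01 [E]
  m28 ⊆ 111-0,1110-
  m29 ⊆ -1-01,1-101,1110-
  m30 ⊆ -1110,111-0
E = {-00-0, -001-, -1-01, 0-0--, 00--0, 1-101}

YES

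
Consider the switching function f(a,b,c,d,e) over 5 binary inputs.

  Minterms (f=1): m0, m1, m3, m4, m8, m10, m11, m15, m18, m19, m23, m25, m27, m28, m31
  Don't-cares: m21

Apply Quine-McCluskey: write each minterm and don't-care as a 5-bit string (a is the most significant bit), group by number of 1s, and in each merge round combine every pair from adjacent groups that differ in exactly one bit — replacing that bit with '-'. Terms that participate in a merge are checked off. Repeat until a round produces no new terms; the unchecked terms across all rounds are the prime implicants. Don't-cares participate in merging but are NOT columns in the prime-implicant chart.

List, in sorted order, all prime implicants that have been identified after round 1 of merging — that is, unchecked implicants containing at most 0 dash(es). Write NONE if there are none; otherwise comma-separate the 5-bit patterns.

11100

Round 0: 00000✓ 00001✓ 00011✓ 00100✓ 01000✓ 01010✓ 01011✓ 01111✓ 10010✓ 10011✓ 10101✓ 10111✓ 11001✓ 11011✓ 11100 11111✓
Round 1: -0011✓ -1011✓ -1111✓ 0-000 0-011✓ 00-00 000-1 0000- 01-11✓ 010-0 0101- 1-011✓ 1-111✓ 10-11✓ 1001- 101-1 11-11✓ 110-1
Round 2: --011 -1-11 1--11
PIs = {--011, -1-11, 0-000, 00-00, 000-1, 0000-, 010-0, 0101-, 1--11, 1001-, 101-1, 110-1, 11100}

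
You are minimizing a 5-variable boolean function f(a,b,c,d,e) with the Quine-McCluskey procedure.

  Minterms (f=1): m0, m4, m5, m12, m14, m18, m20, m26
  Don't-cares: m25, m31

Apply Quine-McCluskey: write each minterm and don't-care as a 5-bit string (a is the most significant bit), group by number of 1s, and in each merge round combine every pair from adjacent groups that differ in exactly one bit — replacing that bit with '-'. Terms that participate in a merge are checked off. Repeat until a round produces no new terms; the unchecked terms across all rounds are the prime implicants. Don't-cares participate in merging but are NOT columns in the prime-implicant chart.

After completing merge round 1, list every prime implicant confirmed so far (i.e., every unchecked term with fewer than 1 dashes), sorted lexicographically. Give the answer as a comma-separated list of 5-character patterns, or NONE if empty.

11001, 11111

[col 0] 00000*, 00100*, 00101*, 01100*, 01110*, 10010*, 10100*, 11001, 11010*, 11111
[col 1] -0100, 0-100, 00-00, 0010-, 011-0, 1-010
Prime implicants: -0100, 0-100, 00-00, 0010-, 011-0, 1-010, 11001, 11111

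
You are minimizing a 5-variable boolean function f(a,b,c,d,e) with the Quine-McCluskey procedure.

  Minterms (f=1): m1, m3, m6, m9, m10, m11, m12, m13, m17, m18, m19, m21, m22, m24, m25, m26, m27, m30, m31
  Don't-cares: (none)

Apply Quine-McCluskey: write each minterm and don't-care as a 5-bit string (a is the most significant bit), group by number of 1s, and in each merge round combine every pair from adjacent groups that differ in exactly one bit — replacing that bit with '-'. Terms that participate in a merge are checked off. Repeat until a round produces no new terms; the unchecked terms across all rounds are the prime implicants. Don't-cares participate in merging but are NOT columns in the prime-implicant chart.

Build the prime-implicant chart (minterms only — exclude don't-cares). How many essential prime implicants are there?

7

[col 0] 00001*, 00011*, 00110*, 01001*, 01010*, 01011*, 01100*, 01101*, 10001*, 10010*, 10011*, 10101*, 10110*, 11000*, 11001*, 11010*, 11011*, 11110*, 11111*
[col 1] -0001*, -0011*, -0110, -1001*, -1010*, -1011*, 0-001*, 0-011*, 000-1*, 01-01, 010-1*, 0101-*, 0110-, 1-001*, 1-010*, 1-011*, 1-110*, 10-01, 10-10*, 100-1*, 1001-*, 11-10*, 11-11*, 110-0*, 110-1*, 1100-*, 1101-*, 1111-*
[col 2] --001*, --011*, -00-1*, -10-1*, -101-, 0-0-1*, 1--10, 1-0-1*, 1-01-, 11-1-, 110--
[col 3] --0-1
Prime implicants: --0-1, -0110, -101-, 01-01, 0110-, 1--10, 1-01-, 10-01, 11-1-, 110--
PI chart (minterm → PIs covering it):
  1 | --0-1  (sole → essential)
  3 | --0-1  (sole → essential)
  6 | -0110  (sole → essential)
  9 | --0-1,01-01
  10 | -101-  (sole → essential)
  11 | --0-1,-101-
  12 | 0110-  (sole → essential)
  13 | 01-01,0110-
  17 | --0-1,10-01
  18 | 1--10,1-01-
  19 | --0-1,1-01-
  21 | 10-01  (sole → essential)
  22 | -0110,1--10
  24 | 110--  (sole → essential)
  25 | --0-1,110--
  26 | -101-,1--10,1-01-,11-1-,110--
  27 | --0-1,-101-,1-01-,11-1-,110--
  30 | 1--10,11-1-
  31 | 11-1-  (sole → essential)
Essential prime implicants: --0-1, -0110, -101-, 0110-, 10-01, 11-1-, 110--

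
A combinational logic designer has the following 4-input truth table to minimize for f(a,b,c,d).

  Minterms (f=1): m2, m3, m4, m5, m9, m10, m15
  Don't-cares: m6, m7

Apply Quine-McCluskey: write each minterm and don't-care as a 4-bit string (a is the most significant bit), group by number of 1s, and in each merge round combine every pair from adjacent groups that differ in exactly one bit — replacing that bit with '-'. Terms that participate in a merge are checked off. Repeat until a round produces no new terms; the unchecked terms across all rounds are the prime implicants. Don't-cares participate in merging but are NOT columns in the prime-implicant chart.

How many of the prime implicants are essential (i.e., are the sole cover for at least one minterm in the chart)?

[col 0] 0010*, 0011*, 0100*, 0101*, 0110*, 0111*, 1001, 1010*, 1111*
[col 1] -010, -111, 0-10*, 0-11*, 001-*, 01-0*, 01-1*, 010-*, 011-*
[col 2] 0-1-, 01--
Prime implicants: -010, -111, 0-1-, 01--, 1001
PI chart (minterm → PIs covering it):
  2 | -010,0-1-
  3 | 0-1-  (sole → essential)
  4 | 01--  (sole → essential)
  5 | 01--  (sole → essential)
  9 | 1001  (sole → essential)
  10 | -010  (sole → essential)
  15 | -111  (sole → essential)
Essential prime implicants: -010, -111, 0-1-, 01--, 1001

5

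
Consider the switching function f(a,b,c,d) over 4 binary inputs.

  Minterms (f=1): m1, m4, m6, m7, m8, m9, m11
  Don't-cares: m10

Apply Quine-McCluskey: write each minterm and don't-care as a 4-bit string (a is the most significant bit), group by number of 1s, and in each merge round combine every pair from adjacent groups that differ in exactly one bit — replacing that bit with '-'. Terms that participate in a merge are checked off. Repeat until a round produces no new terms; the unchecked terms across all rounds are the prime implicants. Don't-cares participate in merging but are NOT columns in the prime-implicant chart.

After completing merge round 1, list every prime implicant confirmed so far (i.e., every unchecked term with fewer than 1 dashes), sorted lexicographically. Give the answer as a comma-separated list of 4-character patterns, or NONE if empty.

[col 0] 0001*, 0100*, 0110*, 0111*, 1000*, 1001*, 1010*, 1011*
[col 1] -001, 01-0, 011-, 10-0*, 10-1*, 100-*, 101-*
[col 2] 10--
Prime implicants: -001, 01-0, 011-, 10--

NONE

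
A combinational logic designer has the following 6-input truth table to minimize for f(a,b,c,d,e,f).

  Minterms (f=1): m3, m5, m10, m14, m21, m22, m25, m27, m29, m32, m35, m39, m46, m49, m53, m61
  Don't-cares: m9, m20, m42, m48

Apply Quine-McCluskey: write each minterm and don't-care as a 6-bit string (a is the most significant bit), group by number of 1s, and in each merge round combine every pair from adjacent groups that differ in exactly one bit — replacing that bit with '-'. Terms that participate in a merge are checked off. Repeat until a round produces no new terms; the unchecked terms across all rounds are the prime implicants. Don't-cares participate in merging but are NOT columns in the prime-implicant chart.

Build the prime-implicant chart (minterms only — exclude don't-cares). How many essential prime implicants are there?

8

[col 0] 000011*, 000101*, 001001*, 001010*, 001110*, 010100*, 010101*, 010110*, 011001*, 011011*, 011101*, 100000*, 100011*, 100111*, 101010*, 101110*, 110000*, 110001*, 110101*, 111101*
[col 1] -00011, -01010*, -01110*, -10101*, -11101*, 0-0101, 0-1001, 001-10*, 01-101*, 0101-0, 01010-, 011-01, 0110-1, 1-0000, 100-11, 101-10*, 11-101*, 110-01, 11000-
[col 2] -01-10, -1-101
Prime implicants: -00011, -01-10, -1-101, 0-0101, 0-1001, 0101-0, 01010-, 011-01, 0110-1, 1-0000, 100-11, 110-01, 11000-
PI chart (minterm → PIs covering it):
  3 | -00011  (sole → essential)
  5 | 0-0101  (sole → essential)
  10 | -01-10  (sole → essential)
  14 | -01-10  (sole → essential)
  21 | -1-101,0-0101,01010-
  22 | 0101-0  (sole → essential)
  25 | 0-1001,011-01,0110-1
  27 | 0110-1  (sole → essential)
  29 | -1-101,011-01
  32 | 1-0000  (sole → essential)
  35 | -00011,100-11
  39 | 100-11  (sole → essential)
  46 | -01-10  (sole → essential)
  49 | 110-01,11000-
  53 | -1-101,110-01
  61 | -1-101  (sole → essential)
Essential prime implicants: -00011, -01-10, -1-101, 0-0101, 0101-0, 0110-1, 1-0000, 100-11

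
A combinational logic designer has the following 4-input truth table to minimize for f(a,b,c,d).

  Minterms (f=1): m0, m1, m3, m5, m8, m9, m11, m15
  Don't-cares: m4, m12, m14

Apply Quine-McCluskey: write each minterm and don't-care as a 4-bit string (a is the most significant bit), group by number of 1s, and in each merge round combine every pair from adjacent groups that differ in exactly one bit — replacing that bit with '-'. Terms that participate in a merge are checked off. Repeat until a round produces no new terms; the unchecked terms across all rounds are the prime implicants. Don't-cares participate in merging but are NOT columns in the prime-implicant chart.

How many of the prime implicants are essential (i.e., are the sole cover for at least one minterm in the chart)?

size-2^0 implicants → 0000(✓)  0001(✓)  0011(✓)  0100(✓)  0101(✓)  1000(✓)  1001(✓)  1011(✓)  1100(✓)  1110(✓)  1111(✓)
size-2^1 implicants → -000(✓)  -001(✓)  -011(✓)  -100(✓)  0-00(✓)  0-01(✓)  00-1(✓)  000-(✓)  010-(✓)  1-00(✓)  1-11  10-1(✓)  100-(✓)  11-0  111-
size-2^2 implicants → --00  -0-1  -00-  0-0-
Unchecked terms (primes): --00, -0-1, -00-, 0-0-, 1-11, 11-0, 111-
Minterm coverage:
  m0 ⊆ --00,-00-,0-0-
  m1 ⊆ -0-1,-00-,0-0-
  m3 ⊆ -0-1 [E]
  m5 ⊆ 0-0- [E]
  m8 ⊆ --00,-00-
  m9 ⊆ -0-1,-00-
  m11 ⊆ -0-1,1-11
  m15 ⊆ 1-11,111-
E = {-0-1, 0-0-}

2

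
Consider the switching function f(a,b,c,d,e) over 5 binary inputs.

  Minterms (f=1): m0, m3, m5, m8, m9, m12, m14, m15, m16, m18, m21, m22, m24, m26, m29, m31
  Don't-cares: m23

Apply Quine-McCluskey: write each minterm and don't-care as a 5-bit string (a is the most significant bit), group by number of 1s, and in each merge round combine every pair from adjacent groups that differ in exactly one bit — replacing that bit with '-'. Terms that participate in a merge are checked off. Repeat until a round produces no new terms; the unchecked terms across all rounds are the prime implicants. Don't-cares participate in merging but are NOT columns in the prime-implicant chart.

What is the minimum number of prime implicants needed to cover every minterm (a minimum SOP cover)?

9

size-2^0 implicants → 00000(✓)  00011  00101(✓)  01000(✓)  01001(✓)  01100(✓)  01110(✓)  01111(✓)  10000(✓)  10010(✓)  10101(✓)  10110(✓)  10111(✓)  11000(✓)  11010(✓)  11101(✓)  11111(✓)
size-2^1 implicants → -0000(✓)  -0101  -1000(✓)  -1111  0-000(✓)  01-00  0100-  011-0  0111-  1-000(✓)  1-010(✓)  1-101(✓)  1-111(✓)  10-10  100-0(✓)  101-1(✓)  1011-  110-0(✓)  111-1(✓)
size-2^2 implicants → --000  1-0-0  1-1-1
Unchecked terms (primes): --000, -0101, -1111, 00011, 01-00, 0100-, 011-0, 0111-, 1-0-0, 1-1-1, 10-10, 1011-
Minterm coverage:
  m0 ⊆ --000 [E]
  m3 ⊆ 00011 [E]
  m5 ⊆ -0101 [E]
  m8 ⊆ --000,01-00,0100-
  m9 ⊆ 0100- [E]
  m12 ⊆ 01-00,011-0
  m14 ⊆ 011-0,0111-
  m15 ⊆ -1111,0111-
  m16 ⊆ --000,1-0-0
  m18 ⊆ 1-0-0,10-10
  m21 ⊆ -0101,1-1-1
  m22 ⊆ 10-10,1011-
  m24 ⊆ --000,1-0-0
  m26 ⊆ 1-0-0 [E]
  m29 ⊆ 1-1-1 [E]
  m31 ⊆ -1111,1-1-1
E = {--000, -0101, 00011, 0100-, 1-0-0, 1-1-1}
Petrick residual → -1111, 011-0, 10-10
Cover = c'd'e' + b'cd'e + bcde + a'b'c'de + a'bc'd' + a'bce' + ac'e' + ace + ab'de'  |cover|=9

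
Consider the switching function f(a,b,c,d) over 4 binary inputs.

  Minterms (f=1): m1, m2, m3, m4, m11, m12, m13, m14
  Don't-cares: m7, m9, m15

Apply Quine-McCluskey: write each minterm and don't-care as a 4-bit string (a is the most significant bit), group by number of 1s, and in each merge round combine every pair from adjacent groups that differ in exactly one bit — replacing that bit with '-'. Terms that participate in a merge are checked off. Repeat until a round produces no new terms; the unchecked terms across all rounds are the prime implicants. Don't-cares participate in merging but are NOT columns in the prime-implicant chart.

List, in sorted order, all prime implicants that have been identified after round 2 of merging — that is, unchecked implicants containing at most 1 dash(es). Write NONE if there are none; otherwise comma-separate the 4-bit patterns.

-100, 001-

[col 0] 0001*, 0010*, 0011*, 0100*, 0111*, 1001*, 1011*, 1100*, 1101*, 1110*, 1111*
[col 1] -001*, -011*, -100, -111*, 0-11*, 00-1*, 001-, 1-01*, 1-11*, 10-1*, 11-0*, 11-1*, 110-*, 111-*
[col 2] --11, -0-1, 1--1, 11--
Prime implicants: --11, -0-1, -100, 001-, 1--1, 11--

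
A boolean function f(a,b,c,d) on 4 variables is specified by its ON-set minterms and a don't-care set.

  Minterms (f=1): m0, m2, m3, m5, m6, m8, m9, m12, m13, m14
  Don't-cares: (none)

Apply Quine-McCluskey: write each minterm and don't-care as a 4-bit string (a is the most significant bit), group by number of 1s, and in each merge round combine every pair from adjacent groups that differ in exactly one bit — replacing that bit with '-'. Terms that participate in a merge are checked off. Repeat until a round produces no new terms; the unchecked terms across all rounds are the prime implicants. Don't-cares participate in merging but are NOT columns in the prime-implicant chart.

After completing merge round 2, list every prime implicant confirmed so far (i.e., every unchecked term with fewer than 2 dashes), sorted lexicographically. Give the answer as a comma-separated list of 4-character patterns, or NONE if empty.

-000, -101, -110, 0-10, 00-0, 001-, 11-0

Round 0: 0000✓ 0010✓ 0011✓ 0101✓ 0110✓ 1000✓ 1001✓ 1100✓ 1101✓ 1110✓
Round 1: -000 -101 -110 0-10 00-0 001- 1-00✓ 1-01✓ 100-✓ 11-0 110-✓
Round 2: 1-0-
PIs = {-000, -101, -110, 0-10, 00-0, 001-, 1-0-, 11-0}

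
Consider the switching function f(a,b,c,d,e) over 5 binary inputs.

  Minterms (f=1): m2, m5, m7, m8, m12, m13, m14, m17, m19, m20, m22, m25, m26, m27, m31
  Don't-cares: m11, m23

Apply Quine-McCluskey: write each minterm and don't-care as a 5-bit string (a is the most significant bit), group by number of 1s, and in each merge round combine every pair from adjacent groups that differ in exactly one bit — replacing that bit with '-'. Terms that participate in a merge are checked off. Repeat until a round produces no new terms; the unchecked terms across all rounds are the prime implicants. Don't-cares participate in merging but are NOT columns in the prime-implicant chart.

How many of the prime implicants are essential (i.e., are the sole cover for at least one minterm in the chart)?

7

Round 0: 00010 00101✓ 00111✓ 01000✓ 01011✓ 01100✓ 01101✓ 01110✓ 10001✓ 10011✓ 10100✓ 10110✓ 10111✓ 11001✓ 11010✓ 11011✓ 11111✓
Round 1: -0111 -1011 0-101 001-1 01-00 011-0 0110- 1-001✓ 1-011✓ 1-111✓ 10-11✓ 100-1✓ 101-0 1011- 11-11✓ 110-1✓ 1101-
Round 2: 1--11 1-0-1
PIs = {-0111, -1011, 0-101, 00010, 001-1, 01-00, 011-0, 0110-, 1--11, 1-0-1, 101-0, 1011-, 1101-}
Coverage chart:
  m2: 00010 ←essential
  m5: 0-101,001-1
  m7: -0111,001-1
  m8: 01-00 ←essential
  m12: 01-00,011-0,0110-
  m13: 0-101,0110-
  m14: 011-0 ←essential
  m17: 1-0-1 ←essential
  m19: 1--11,1-0-1
  m20: 101-0 ←essential
  m22: 101-0,1011-
  m25: 1-0-1 ←essential
  m26: 1101- ←essential
  m27: -1011,1--11,1-0-1,1101-
  m31: 1--11 ←essential
Essential: 00010, 01-00, 011-0, 1--11, 1-0-1, 101-0, 1101-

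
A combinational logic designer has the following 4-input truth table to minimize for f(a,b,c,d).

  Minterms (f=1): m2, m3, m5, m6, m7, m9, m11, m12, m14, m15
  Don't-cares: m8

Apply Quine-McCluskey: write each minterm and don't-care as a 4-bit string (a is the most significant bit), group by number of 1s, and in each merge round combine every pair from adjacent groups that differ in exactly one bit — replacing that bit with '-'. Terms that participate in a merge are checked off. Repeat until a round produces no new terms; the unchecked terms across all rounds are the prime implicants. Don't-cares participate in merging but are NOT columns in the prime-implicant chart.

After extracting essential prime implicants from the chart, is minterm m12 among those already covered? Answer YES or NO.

Round 0: 0010✓ 0011✓ 0101✓ 0110✓ 0111✓ 1000✓ 1001✓ 1011✓ 1100✓ 1110✓ 1111✓
Round 1: -011✓ -110✓ -111✓ 0-10✓ 0-11✓ 001-✓ 01-1 011-✓ 1-00 1-11✓ 10-1 100- 11-0 111-✓
Round 2: --11 -11- 0-1-
PIs = {--11, -11-, 0-1-, 01-1, 1-00, 10-1, 100-, 11-0}
Coverage chart:
  m2: 0-1- ←essential
  m3: --11,0-1-
  m5: 01-1 ←essential
  m6: -11-,0-1-
  m7: --11,-11-,0-1-,01-1
  m9: 10-1,100-
  m11: --11,10-1
  m12: 1-00,11-0
  m14: -11-,11-0
  m15: --11,-11-
Essential: 0-1-, 01-1

NO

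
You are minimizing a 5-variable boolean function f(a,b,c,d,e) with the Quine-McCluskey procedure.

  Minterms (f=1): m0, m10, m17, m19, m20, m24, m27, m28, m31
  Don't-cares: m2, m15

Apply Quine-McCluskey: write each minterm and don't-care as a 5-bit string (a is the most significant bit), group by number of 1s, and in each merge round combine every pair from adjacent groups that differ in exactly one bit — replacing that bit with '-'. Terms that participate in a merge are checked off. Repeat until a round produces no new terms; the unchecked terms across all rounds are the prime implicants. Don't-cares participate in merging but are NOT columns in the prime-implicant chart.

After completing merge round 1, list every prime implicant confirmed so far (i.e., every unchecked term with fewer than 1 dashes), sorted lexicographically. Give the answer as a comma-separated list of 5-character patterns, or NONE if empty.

NONE

Round 0: 00000✓ 00010✓ 01010✓ 01111✓ 10001✓ 10011✓ 10100✓ 11000✓ 11011✓ 11100✓ 11111✓
Round 1: -1111 0-010 000-0 1-011 1-100 100-1 11-00 11-11
PIs = {-1111, 0-010, 000-0, 1-011, 1-100, 100-1, 11-00, 11-11}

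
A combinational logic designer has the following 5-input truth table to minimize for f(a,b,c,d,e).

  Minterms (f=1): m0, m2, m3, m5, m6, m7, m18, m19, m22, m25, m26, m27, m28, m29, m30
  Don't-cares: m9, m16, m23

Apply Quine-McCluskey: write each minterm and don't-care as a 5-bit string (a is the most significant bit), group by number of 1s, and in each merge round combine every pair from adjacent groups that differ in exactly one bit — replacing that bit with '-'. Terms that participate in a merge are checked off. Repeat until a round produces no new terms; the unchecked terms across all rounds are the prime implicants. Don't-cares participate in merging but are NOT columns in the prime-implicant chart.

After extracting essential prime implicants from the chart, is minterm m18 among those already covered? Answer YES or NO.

YES

[col 0] 00000*, 00010*, 00011*, 00101*, 00110*, 00111*, 01001*, 10000*, 10010*, 10011*, 10110*, 10111*, 11001*, 11010*, 11011*, 11100*, 11101*, 11110*
[col 1] -0000*, -0010*, -0011*, -0110*, -0111*, -1001, 00-10*, 00-11*, 000-0*, 0001-*, 001-1, 0011-*, 1-010*, 1-011*, 1-110*, 10-10*, 10-11*, 100-0*, 1001-*, 1011-*, 11-01, 11-10*, 110-1, 1101-*, 111-0, 1110-
[col 2] -0-10*, -0-11*, -00-0, -001-*, -011-*, 00-1-*, 1--10, 1-01-, 10-1-*
[col 3] -0-1-
Prime implicants: -0-1-, -00-0, -1001, 001-1, 1--10, 1-01-, 11-01, 110-1, 111-0, 1110-
PI chart (minterm → PIs covering it):
  0 | -00-0  (sole → essential)
  2 | -0-1-,-00-0
  3 | -0-1-  (sole → essential)
  5 | 001-1  (sole → essential)
  6 | -0-1-  (sole → essential)
  7 | -0-1-,001-1
  18 | -0-1-,-00-0,1--10,1-01-
  19 | -0-1-,1-01-
  22 | -0-1-,1--10
  25 | -1001,11-01,110-1
  26 | 1--10,1-01-
  27 | 1-01-,110-1
  28 | 111-0,1110-
  29 | 11-01,1110-
  30 | 1--10,111-0
Essential prime implicants: -0-1-, -00-0, 001-1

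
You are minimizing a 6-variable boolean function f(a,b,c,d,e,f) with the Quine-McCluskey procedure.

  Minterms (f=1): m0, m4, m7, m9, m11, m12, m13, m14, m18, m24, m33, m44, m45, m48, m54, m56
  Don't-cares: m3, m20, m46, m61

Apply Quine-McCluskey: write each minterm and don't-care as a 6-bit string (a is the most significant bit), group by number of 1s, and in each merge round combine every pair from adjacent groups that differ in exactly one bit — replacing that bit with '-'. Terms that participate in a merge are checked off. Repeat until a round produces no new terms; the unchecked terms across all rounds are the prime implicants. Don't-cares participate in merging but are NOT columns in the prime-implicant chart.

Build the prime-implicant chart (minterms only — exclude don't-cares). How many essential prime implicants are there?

8

size-2^0 implicants → 000000(✓)  000011(✓)  000100(✓)  000111(✓)  001001(✓)  001011(✓)  001100(✓)  001101(✓)  001110(✓)  010010  010100(✓)  011000(✓)  100001  101100(✓)  101101(✓)  101110(✓)  110000(✓)  110110  111000(✓)  111101(✓)
size-2^1 implicants → -01100(✓)  -01101(✓)  -01110(✓)  -11000  0-0100  00-011  00-100  000-00  000-11  001-01  0010-1  0011-0(✓)  00110-(✓)  1-1101  1011-0(✓)  10110-(✓)  11-000
size-2^2 implicants → -011-0  -0110-
Unchecked terms (primes): -011-0, -0110-, -11000, 0-0100, 00-011, 00-100, 000-00, 000-11, 001-01, 0010-1, 010010, 1-1101, 100001, 11-000, 110110
Minterm coverage:
  m0 ⊆ 000-00 [E]
  m4 ⊆ 0-0100,00-100,000-00
  m7 ⊆ 000-11 [E]
  m9 ⊆ 001-01,0010-1
  m11 ⊆ 00-011,0010-1
  m12 ⊆ -011-0,-0110-,00-100
  m13 ⊆ -0110-,001-01
  m14 ⊆ -011-0 [E]
  m18 ⊆ 010010 [E]
  m24 ⊆ -11000 [E]
  m33 ⊆ 100001 [E]
  m44 ⊆ -011-0,-0110-
  m45 ⊆ -0110-,1-1101
  m48 ⊆ 11-000 [E]
  m54 ⊆ 110110 [E]
  m56 ⊆ -11000,11-000
E = {-011-0, -11000, 000-00, 000-11, 010010, 100001, 11-000, 110110}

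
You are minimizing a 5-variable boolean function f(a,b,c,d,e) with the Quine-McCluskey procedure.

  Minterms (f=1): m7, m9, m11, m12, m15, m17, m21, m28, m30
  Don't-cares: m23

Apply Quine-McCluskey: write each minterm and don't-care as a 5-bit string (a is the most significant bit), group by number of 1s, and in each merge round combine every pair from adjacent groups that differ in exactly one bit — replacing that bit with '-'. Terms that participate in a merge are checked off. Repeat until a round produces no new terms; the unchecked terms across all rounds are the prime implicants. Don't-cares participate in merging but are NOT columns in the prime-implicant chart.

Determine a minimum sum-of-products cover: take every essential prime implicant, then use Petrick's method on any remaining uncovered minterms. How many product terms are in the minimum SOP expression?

[col 0] 00111*, 01001*, 01011*, 01100*, 01111*, 10001*, 10101*, 10111*, 11100*, 11110*
[col 1] -0111, -1100, 0-111, 01-11, 010-1, 10-01, 101-1, 111-0
Prime implicants: -0111, -1100, 0-111, 01-11, 010-1, 10-01, 101-1, 111-0
PI chart (minterm → PIs covering it):
  7 | -0111,0-111
  9 | 010-1  (sole → essential)
  11 | 01-11,010-1
  12 | -1100  (sole → essential)
  15 | 0-111,01-11
  17 | 10-01  (sole → essential)
  21 | 10-01,101-1
  28 | -1100,111-0
  30 | 111-0  (sole → essential)
Essential prime implicants: -1100, 010-1, 10-01, 111-0
Petrick residual → 0-111
Minimum SOP uses 5 PIs: bcd'e' + a'cde + a'bc'e + ab'd'e + abce'

5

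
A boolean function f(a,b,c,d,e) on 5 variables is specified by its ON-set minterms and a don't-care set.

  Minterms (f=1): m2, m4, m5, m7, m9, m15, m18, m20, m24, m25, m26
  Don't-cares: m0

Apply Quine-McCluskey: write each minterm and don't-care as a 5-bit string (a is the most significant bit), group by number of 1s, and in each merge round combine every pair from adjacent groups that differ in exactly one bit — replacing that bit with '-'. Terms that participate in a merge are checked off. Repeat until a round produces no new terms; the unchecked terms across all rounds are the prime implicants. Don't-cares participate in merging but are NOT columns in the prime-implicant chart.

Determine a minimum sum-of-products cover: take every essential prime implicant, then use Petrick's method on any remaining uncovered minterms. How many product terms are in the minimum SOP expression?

6

size-2^0 implicants → 00000(✓)  00010(✓)  00100(✓)  00101(✓)  00111(✓)  01001(✓)  01111(✓)  10010(✓)  10100(✓)  11000(✓)  11001(✓)  11010(✓)
size-2^1 implicants → -0010  -0100  -1001  0-111  00-00  000-0  001-1  0010-  1-010  110-0  1100-
Unchecked terms (primes): -0010, -0100, -1001, 0-111, 00-00, 000-0, 001-1, 0010-, 1-010, 110-0, 1100-
Minterm coverage:
  m2 ⊆ -0010,000-0
  m4 ⊆ -0100,00-00,0010-
  m5 ⊆ 001-1,0010-
  m7 ⊆ 0-111,001-1
  m9 ⊆ -1001 [E]
  m15 ⊆ 0-111 [E]
  m18 ⊆ -0010,1-010
  m20 ⊆ -0100 [E]
  m24 ⊆ 110-0,1100-
  m25 ⊆ -1001,1100-
  m26 ⊆ 1-010,110-0
E = {-0100, -1001, 0-111}
Petrick residual → -0010, 001-1, 110-0
Cover = b'c'de' + b'cd'e' + bc'd'e + a'cde + a'b'ce + abc'e'  |cover|=6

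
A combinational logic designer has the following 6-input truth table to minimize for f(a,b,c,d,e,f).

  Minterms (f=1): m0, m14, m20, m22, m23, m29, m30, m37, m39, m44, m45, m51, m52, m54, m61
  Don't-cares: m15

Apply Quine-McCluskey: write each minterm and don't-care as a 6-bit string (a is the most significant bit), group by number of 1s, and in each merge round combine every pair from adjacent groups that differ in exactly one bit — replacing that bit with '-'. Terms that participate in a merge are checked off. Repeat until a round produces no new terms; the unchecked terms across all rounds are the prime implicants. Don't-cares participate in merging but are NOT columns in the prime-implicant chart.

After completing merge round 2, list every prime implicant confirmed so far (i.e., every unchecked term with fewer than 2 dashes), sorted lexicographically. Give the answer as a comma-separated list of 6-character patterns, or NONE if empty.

-11101, 0-1110, 000000, 00111-, 01-110, 01011-, 1-1101, 10-101, 1001-1, 10110-, 110011

Round 0: 000000 001110✓ 001111✓ 010100✓ 010110✓ 010111✓ 011101✓ 011110✓ 100101✓ 100111✓ 101100✓ 101101✓ 110011 110100✓ 110110✓ 111101✓
Round 1: -10100✓ -10110✓ -11101 0-1110 00111- 01-110 0101-0✓ 01011- 1-1101 10-101 1001-1 10110- 1101-0✓
Round 2: -101-0
PIs = {-101-0, -11101, 0-1110, 000000, 00111-, 01-110, 01011-, 1-1101, 10-101, 1001-1, 10110-, 110011}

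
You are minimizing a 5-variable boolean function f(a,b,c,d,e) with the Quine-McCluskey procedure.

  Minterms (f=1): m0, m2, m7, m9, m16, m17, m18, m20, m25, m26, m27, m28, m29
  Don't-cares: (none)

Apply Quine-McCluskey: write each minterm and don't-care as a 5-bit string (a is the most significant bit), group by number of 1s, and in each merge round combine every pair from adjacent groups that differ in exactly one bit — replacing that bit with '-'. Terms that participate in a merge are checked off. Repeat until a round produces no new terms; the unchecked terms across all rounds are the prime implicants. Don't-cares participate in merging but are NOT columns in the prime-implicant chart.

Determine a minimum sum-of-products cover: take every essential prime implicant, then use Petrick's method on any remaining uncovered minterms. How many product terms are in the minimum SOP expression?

7

Round 0: 00000✓ 00010✓ 00111 01001✓ 10000✓ 10001✓ 10010✓ 10100✓ 11001✓ 11010✓ 11011✓ 11100✓ 11101✓
Round 1: -0000✓ -0010✓ -1001 000-0✓ 1-001 1-010 1-100 10-00 100-0✓ 1000- 11-01 110-1 1101- 1110-
Round 2: -00-0
PIs = {-00-0, -1001, 00111, 1-001, 1-010, 1-100, 10-00, 1000-, 11-01, 110-1, 1101-, 1110-}
Coverage chart:
  m0: -00-0 ←essential
  m2: -00-0 ←essential
  m7: 00111 ←essential
  m9: -1001 ←essential
  m16: -00-0,10-00,1000-
  m17: 1-001,1000-
  m18: -00-0,1-010
  m20: 1-100,10-00
  m25: -1001,1-001,11-01,110-1
  m26: 1-010,1101-
  m27: 110-1,1101-
  m28: 1-100,1110-
  m29: 11-01,1110-
Essential: -00-0, -1001, 00111
Petrick residual → 1-001, 1-100, 11-01, 1101-
Min cover (7 terms): b'c'e' + bc'd'e + a'b'cde + ac'd'e + acd'e' + abd'e + abc'd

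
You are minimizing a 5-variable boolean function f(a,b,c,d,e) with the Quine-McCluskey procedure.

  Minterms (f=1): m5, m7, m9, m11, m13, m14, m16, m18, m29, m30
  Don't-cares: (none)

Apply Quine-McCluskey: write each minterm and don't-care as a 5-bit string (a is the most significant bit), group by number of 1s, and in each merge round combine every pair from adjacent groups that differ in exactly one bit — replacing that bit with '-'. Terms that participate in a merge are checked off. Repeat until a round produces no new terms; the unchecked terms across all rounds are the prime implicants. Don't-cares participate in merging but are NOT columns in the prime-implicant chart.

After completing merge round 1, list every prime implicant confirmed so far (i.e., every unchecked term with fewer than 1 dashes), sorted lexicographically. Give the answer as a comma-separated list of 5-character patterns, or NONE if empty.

NONE

Round 0: 00101✓ 00111✓ 01001✓ 01011✓ 01101✓ 01110✓ 10000✓ 10010✓ 11101✓ 11110✓
Round 1: -1101 -1110 0-101 001-1 01-01 010-1 100-0
PIs = {-1101, -1110, 0-101, 001-1, 01-01, 010-1, 100-0}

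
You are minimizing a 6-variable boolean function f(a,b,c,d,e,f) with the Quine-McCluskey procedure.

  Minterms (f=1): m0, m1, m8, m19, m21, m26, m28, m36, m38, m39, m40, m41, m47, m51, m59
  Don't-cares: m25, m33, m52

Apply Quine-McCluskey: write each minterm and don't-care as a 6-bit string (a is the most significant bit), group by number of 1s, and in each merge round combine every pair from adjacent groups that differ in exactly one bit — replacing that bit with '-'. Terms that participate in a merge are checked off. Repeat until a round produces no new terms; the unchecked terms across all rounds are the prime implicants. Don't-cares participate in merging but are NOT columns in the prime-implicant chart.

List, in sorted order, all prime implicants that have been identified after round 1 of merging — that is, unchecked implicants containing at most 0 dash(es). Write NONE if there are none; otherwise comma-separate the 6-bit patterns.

size-2^0 implicants → 000000(✓)  000001(✓)  001000(✓)  010011(✓)  010101  011001  011010  011100  100001(✓)  100100(✓)  100110(✓)  100111(✓)  101000(✓)  101001(✓)  101111(✓)  110011(✓)  110100(✓)  111011(✓)
size-2^1 implicants → -00001  -01000  -10011  00-000  00000-  1-0100  10-001  10-111  1001-0  10011-  10100-  11-011
Unchecked terms (primes): -00001, -01000, -10011, 00-000, 00000-, 010101, 011001, 011010, 011100, 1-0100, 10-001, 10-111, 1001-0, 10011-, 10100-, 11-011

010101, 011001, 011010, 011100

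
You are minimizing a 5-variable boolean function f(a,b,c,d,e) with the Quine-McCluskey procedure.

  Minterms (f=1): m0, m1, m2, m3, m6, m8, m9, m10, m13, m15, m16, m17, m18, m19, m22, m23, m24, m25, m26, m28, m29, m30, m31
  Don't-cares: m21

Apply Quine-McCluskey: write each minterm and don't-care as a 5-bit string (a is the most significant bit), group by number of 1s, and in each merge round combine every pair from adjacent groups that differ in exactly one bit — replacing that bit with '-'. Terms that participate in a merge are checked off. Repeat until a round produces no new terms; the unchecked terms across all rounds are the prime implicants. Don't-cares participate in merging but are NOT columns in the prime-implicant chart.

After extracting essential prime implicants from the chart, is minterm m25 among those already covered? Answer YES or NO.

NO

size-2^0 implicants → 00000(✓)  00001(✓)  00010(✓)  00011(✓)  00110(✓)  01000(✓)  01001(✓)  01010(✓)  01101(✓)  01111(✓)  10000(✓)  10001(✓)  10010(✓)  10011(✓)  10101(✓)  10110(✓)  10111(✓)  11000(✓)  11001(✓)  11010(✓)  11100(✓)  11101(✓)  11110(✓)  11111(✓)
size-2^1 implicants → -0000(✓)  -0001(✓)  -0010(✓)  -0011(✓)  -0110(✓)  -1000(✓)  -1001(✓)  -1010(✓)  -1101(✓)  -1111(✓)  0-000(✓)  0-001(✓)  0-010(✓)  00-10(✓)  000-0(✓)  000-1(✓)  0000-(✓)  0001-(✓)  01-01(✓)  010-0(✓)  0100-(✓)  011-1(✓)  1-000(✓)  1-001(✓)  1-010(✓)  1-101(✓)  1-110(✓)  1-111(✓)  10-01(✓)  10-10(✓)  10-11(✓)  100-0(✓)  100-1(✓)  1000-(✓)  1001-(✓)  101-1(✓)  1011-(✓)  11-00(✓)  11-01(✓)  11-10(✓)  110-0(✓)  1100-(✓)  111-0(✓)  111-1(✓)  1110-(✓)  1111-(✓)
size-2^2 implicants → --000(✓)  --001(✓)  --010(✓)  -0-10  -00-0(✓)  -00-1(✓)  -000-(✓)  -001-(✓)  -1-01  -10-0(✓)  -100-(✓)  -11-1  0-0-0(✓)  0-00-(✓)  000--(✓)  1--01  1--10  1-0-0(✓)  1-00-(✓)  1-1-1  1-11-  10--1  10-1-  100--(✓)  11--0  11-0-  111--
size-2^3 implicants → --0-0  --00-  -00--
Unchecked terms (primes): --0-0, --00-, -0-10, -00--, -1-01, -11-1, 1--01, 1--10, 1-1-1, 1-11-, 10--1, 10-1-, 11--0, 11-0-, 111--
Minterm coverage:
  m0 ⊆ --0-0,--00-,-00--
  m1 ⊆ --00-,-00--
  m2 ⊆ --0-0,-0-10,-00--
  m3 ⊆ -00-- [E]
  m6 ⊆ -0-10 [E]
  m8 ⊆ --0-0,--00-
  m9 ⊆ --00-,-1-01
  m10 ⊆ --0-0 [E]
  m13 ⊆ -1-01,-11-1
  m15 ⊆ -11-1 [E]
  m16 ⊆ --0-0,--00-,-00--
  m17 ⊆ --00-,-00--,1--01,10--1
  m18 ⊆ --0-0,-0-10,-00--,1--10,10-1-
  m19 ⊆ -00--,10--1,10-1-
  m22 ⊆ -0-10,1--10,1-11-,10-1-
  m23 ⊆ 1-1-1,1-11-,10--1,10-1-
  m24 ⊆ --0-0,--00-,11--0,11-0-
  m25 ⊆ --00-,-1-01,1--01,11-0-
  m26 ⊆ --0-0,1--10,11--0
  m28 ⊆ 11--0,11-0-,111--
  m29 ⊆ -1-01,-11-1,1--01,1-1-1,11-0-,111--
  m30 ⊆ 1--10,1-11-,11--0,111--
  m31 ⊆ -11-1,1-1-1,1-11-,111--
E = {--0-0, -0-10, -00--, -11-1}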